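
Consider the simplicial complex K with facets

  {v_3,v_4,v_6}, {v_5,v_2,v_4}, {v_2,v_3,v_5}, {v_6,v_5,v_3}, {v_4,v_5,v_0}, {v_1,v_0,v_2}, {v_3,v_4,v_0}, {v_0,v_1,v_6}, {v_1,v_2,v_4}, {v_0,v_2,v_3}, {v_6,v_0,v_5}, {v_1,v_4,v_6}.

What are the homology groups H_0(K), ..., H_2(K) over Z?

H_0 = Z,  H_1 = Z/2Z,  H_2 = 0.

We work with the vertex ordering v_0 < v_1 < v_2 < v_3 < v_4 < v_5 < v_6. The simplices of K, each written with vertices in increasing order, are:

  0-simplices (7): [v_0], [v_1], [v_2], [v_3], [v_4], [v_5], [v_6]
  1-simplices (18): (18 of them)
  2-simplices (12): (12 of them)

giving chain groups C_0 ≅ Z^7, C_1 ≅ Z^18, C_2 ≅ Z^12.

Boundary ∂_1: C_1 → C_0 sends each edge [p,q] (with p < q) to q − p. For instance
  ∂[v_0,v_3] = [v_3] − [v_0].
As a 7×18 matrix over Z this has rank 6, with invariant factors (1,1,1,1,1,1).

∂_2: C_2 → C_1 sends each 2-simplex [p,q,r] to [q,r] − [p,r] + [p,q]. For instance
  ∂[v_0,v_2,v_3] = [v_2,v_3] − [v_0,v_3] + [v_0,v_2],
  ∂[v_0,v_3,v_4] = [v_3,v_4] − [v_0,v_4] + [v_0,v_3].
As a 18×12 matrix over Z this has rank 12, with invariant factors (1,1,1,1,1,1,1,1,1,1,1,2).

From H_k ≅ ker(∂_k) / im(∂_{k+1}) we obtain:

  H_0: rank C_0 − rank ∂_1 = 7 − 6 = 1, and the invariant factors of ∂_1 are all 1, so H_0 ≅ Z.
  H_1: rank ker ∂_1 − rank ∂_2 = (18 − 6) − 12 = 0, and ∂_2 has invariant factor 2 > 1, so H_1 ≅ Z/2Z.
  H_2: rank ker ∂_2 − rank ∂_3 = (12 − 12) − 0 = 0, and there is no ∂_3, so H_2 ≅ 0.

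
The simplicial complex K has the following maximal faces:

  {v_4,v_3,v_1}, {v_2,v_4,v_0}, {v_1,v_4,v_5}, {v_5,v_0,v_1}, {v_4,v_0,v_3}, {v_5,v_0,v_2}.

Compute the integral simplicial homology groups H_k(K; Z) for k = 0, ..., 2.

H_0 = Z,  H_1 = Z,  H_2 = 0.

Take the total order v_0 < v_1 < v_2 < v_3 < v_4 < v_5 on the vertex set. Then K (dimension 2) consists of the simplices:

  0-simplices (6): [v_0], [v_1], [v_2], [v_3], [v_4], [v_5]
  1-simplices (12): [v_0,v_1], [v_0,v_2], [v_0,v_3], [v_0,v_4], [v_0,v_5], [v_1,v_3], [v_1,v_4], [v_1,v_5], [v_2,v_4], [v_2,v_5], [v_3,v_4], [v_4,v_5]
  2-simplices (6): [v_0,v_1,v_5], [v_0,v_2,v_4], [v_0,v_2,v_5], [v_0,v_3,v_4], [v_1,v_3,v_4], [v_1,v_4,v_5]

so the chain groups are C_0 ≅ Z^6, C_1 ≅ Z^12, C_2 ≅ Z^6.

The boundary map ∂_1: C_1 → C_0 maps an edge to its endpoints' difference, ∂[p,q] = q − p. For instance
  ∂[v_0,v_5] = [v_5] − [v_0].
This gives a 6×12 integer matrix of rank 5; reducing to Smith normal form yields diagonal entries (1,1,1,1,1).

∂_2: C_2 → C_1 acts by ∂[p,q,r] = [q,r] − [p,r] + [p,q]. For instance
  ∂[v_0,v_2,v_4] = [v_2,v_4] − [v_0,v_4] + [v_0,v_2],
  ∂[v_1,v_4,v_5] = [v_4,v_5] − [v_1,v_5] + [v_1,v_4].
As a 12×6 matrix over Z this has rank 6, with invariant factors (1,1,1,1,1,1).

Reading off H_k = ker ∂_k / im ∂_{k+1}:

  H_0: rank C_0 − rank ∂_1 = 6 − 5 = 1, and the invariant factors of ∂_1 are all 1, so H_0 = Z.
  H_1: rank ker ∂_1 − rank ∂_2 = (12 − 5) − 6 = 1, and the invariant factors of ∂_2 are all 1, so H_1 = Z.
  H_2: rank ker ∂_2 − rank ∂_3 = (6 − 6) − 0 = 0, and there is no ∂_3, so H_2 = 0.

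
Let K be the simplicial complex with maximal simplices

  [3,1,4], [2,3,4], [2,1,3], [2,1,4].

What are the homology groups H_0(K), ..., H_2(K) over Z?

We work with the vertex ordering 1 < 2 < 3 < 4. The simplices of K, each written with vertices in increasing order, are:

  0-simplices (4): [1], [2], [3], [4]
  1-simplices (6): [1,2], [1,3], [1,4], [2,3], [2,4], [3,4]
  2-simplices (4): [1,2,3], [1,2,4], [1,3,4], [2,3,4]

so the chain groups are C_0 ≅ Z^4, C_1 ≅ Z^6, C_2 ≅ Z^4.

∂_1: C_1 → C_0 maps an edge to its endpoints' difference, ∂[p,q] = q − p. For instance
  ∂[1,4] = [4] − [1].
The 4×6 boundary matrix has rank 3 and Smith normal form diag(1,1,1).

Boundary ∂_2: C_2 → C_1 maps a triangle to the signed sum of its edges. For instance
  ∂[1,2,3] = [2,3] − [1,3] + [1,2],
  ∂[1,2,4] = [2,4] − [1,4] + [1,2].
The resulting 6×4 matrix has rank 3, and its Smith normal form has invariant factors (1,1,1).

Reading off H_k = ker ∂_k / im ∂_{k+1}:

  H_0: rank C_0 − rank ∂_1 = 4 − 3 = 1, and the invariant factors of ∂_1 are all 1, so H_0 ≅ Z.
  H_1: rank ker ∂_1 − rank ∂_2 = (6 − 3) − 3 = 0, and the invariant factors of ∂_2 are all 1, so H_1 ≅ 0.
  H_2: rank ker ∂_2 − rank ∂_3 = (4 − 3) − 0 = 1, and there is no ∂_3, so H_2 ≅ Z.

H_0 ≅ Z,  H_1 = 0,  H_2 ≅ Z.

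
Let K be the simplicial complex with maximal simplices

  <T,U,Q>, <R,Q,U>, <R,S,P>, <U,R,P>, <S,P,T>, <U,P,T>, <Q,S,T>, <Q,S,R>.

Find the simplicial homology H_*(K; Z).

We work with the vertex ordering P < Q < R < S < T < U. The simplices of K, each written with vertices in increasing order, are:

  0-simplices (6): P, Q, R, S, T, U
  1-simplices (12): PR, PS, PT, PU, QR, QS, QT, QU, RS, RU, ST, TU
  2-simplices (8): PRS, PRU, PST, PTU, QRS, QRU, QST, QTU

so the chain groups are C_0 ≅ Z^6, C_1 ≅ Z^12, C_2 ≅ Z^8.

The boundary map ∂_1: C_1 → C_0 is given by ∂[p,q] = [q] − [p]. For instance
  ∂PT = T − P.
The 6×12 boundary matrix has rank 5 and Smith normal form diag(1,1,1,1,1).

∂_2: C_2 → C_1 acts by ∂[p,q,r] = [q,r] − [p,r] + [p,q]. For instance
  ∂QTU = TU − QU + QT,
  ∂QRU = RU − QU + QR.
The 12×8 boundary matrix has rank 7 and Smith normal form diag(1,1,1,1,1,1,1).

Computing H_k = (kernel of ∂_k) / (image of ∂_{k+1}):

  H_0: rank C_0 − rank ∂_1 = 6 − 5 = 1, and the invariant factors of ∂_1 are all 1, so H_0 ≅ Z.
  H_1: rank ker ∂_1 − rank ∂_2 = (12 − 5) − 7 = 0, and the invariant factors of ∂_2 are all 1, so H_1 ≅ 0.
  H_2: rank ker ∂_2 − rank ∂_3 = (8 − 7) − 0 = 1, and there is no ∂_3, so H_2 ≅ Z.

(K is a triangulation of the 2-sphere S^2.)

H_0 = Z,  H_1 = 0,  H_2 = Z.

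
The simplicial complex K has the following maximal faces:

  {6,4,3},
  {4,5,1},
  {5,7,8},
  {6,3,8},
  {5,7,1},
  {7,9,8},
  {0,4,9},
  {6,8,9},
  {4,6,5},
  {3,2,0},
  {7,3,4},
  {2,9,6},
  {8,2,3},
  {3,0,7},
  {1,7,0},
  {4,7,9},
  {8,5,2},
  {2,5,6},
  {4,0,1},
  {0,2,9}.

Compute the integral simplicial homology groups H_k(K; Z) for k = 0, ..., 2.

Fix the vertex order 0 < 1 < 2 < 3 < 4 < 5 < 6 < 7 < 8 < 9 and write every simplex with vertices in increasing order. Then dim K = 2 and the simplices of K are:

  0-simplices (10): [0], [1], [2], [3], [4], [5], [6], [7], [8], [9]
  1-simplices (30): (30 of them)
  2-simplices (20): (20 of them)

giving chain groups C_0 ≅ Z^10, C_1 ≅ Z^30, C_2 ≅ Z^20.

Boundary ∂_1: C_1 → C_0 is given by ∂[p,q] = [q] − [p]. For instance
  ∂[2,6] = [6] − [2].
As a 10×30 matrix over Z this has rank 9, with invariant factors (1,1,1,1,1,1,1,1,1).

The boundary map ∂_2: C_2 → C_1 maps a triangle to the signed sum of its edges. For instance
  ∂[1,5,7] = [5,7] − [1,7] + [1,5],
  ∂[0,3,7] = [3,7] − [0,7] + [0,3].
The 30×20 boundary matrix has rank 20 and Smith normal form diag(1,1,1,1,1,1,1,1,1,1,1,1,1,1,1,1,1,1,1,2).

Now H_k = ker ∂_k / im ∂_{k+1}, so:

  H_0: rank C_0 − rank ∂_1 = 10 − 9 = 1, and the invariant factors of ∂_1 are all 1, so H_0 = Z.
  H_1: rank ker ∂_1 − rank ∂_2 = (30 − 9) − 20 = 1, and ∂_2 has invariant factor 2 > 1, so H_1 = Z ⊕ Z/2.
  H_2: rank ker ∂_2 − rank ∂_3 = (20 − 20) − 0 = 0, and there is no ∂_3, so H_2 = 0.

(K is a triangulation of the Klein bottle.)

H_0 ≅ Z,  H_1 ≅ Z ⊕ Z/2,  H_2 = 0.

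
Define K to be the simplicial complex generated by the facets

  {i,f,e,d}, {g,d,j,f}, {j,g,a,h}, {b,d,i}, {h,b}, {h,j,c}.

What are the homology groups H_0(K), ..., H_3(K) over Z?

K has 10 vertices, 21 edges, 14 triangles, 3 3-simplices.
rank ∂_0 = 0, rank ∂_1 = 9 ⇒ b_0 = 10 − 0 − 9 = 1; all invariant factors of ∂_1 are 1 so no torsion. So H_0 = Z.
rank ∂_1 = 9, rank ∂_2 = 11 ⇒ b_1 = 21 − 9 − 11 = 1; all invariant factors of ∂_2 are 1 so no torsion. So H_1 = Z.
rank ∂_2 = 11, rank ∂_3 = 3 ⇒ b_2 = 14 − 11 − 3 = 0; all invariant factors of ∂_3 are 1 so no torsion. So H_2 = 0.
rank ∂_3 = 3, rank ∂_4 = 0 ⇒ b_3 = 3 − 3 − 0 = 0. So H_3 = 0.

H_0 = Z,  H_1 = Z,  H_2 = 0,  H_3 = 0.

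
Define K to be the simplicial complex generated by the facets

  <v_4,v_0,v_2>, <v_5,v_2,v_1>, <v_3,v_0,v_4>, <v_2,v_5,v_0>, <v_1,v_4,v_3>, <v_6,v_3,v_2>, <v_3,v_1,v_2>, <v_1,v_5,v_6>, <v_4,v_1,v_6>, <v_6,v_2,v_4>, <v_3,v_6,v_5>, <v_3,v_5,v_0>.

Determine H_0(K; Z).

We work with the vertex ordering v_0 < v_1 < v_2 < v_3 < v_4 < v_5 < v_6. The simplices of K, each written with vertices in increasing order, are:

  0-simplices (7): [v_0], [v_1], [v_2], [v_3], [v_4], [v_5], [v_6]
  1-simplices (18): (18 of them)
  2-simplices (12): (12 of them)

Hence C_0 ≅ Z^7, C_1 ≅ Z^18, C_2 ≅ Z^12.

The boundary map ∂_1: C_1 → C_0 sends each edge [p,q] (with p < q) to q − p.
This gives a 7×18 integer matrix of rank 6; reducing to Smith normal form yields diagonal entries (1,1,1,1,1,1).

Boundary ∂_2: C_2 → C_1 sends each 2-simplex [p,q,r] to [q,r] − [p,r] + [p,q]. For instance
  ∂[v_1,v_3,v_4] = [v_3,v_4] − [v_1,v_4] + [v_1,v_3],
  ∂[v_0,v_2,v_4] = [v_2,v_4] − [v_0,v_4] + [v_0,v_2].
The 18×12 boundary matrix has rank 12 and Smith normal form diag(1,1,1,1,1,1,1,1,1,1,1,2).

Reading off H_k = ker ∂_k / im ∂_{k+1}:

  H_0: rank C_0 − rank ∂_1 = 7 − 6 = 1, and the invariant factors of ∂_1 are all 1, so H_0 = Z.

H_0 ≅ Z.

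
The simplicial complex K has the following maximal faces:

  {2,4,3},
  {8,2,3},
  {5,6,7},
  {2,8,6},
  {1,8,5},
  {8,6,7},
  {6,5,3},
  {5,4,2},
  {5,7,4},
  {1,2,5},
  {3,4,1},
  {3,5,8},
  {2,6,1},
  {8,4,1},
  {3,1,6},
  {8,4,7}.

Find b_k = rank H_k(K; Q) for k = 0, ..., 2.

We work with the vertex ordering 1 < 2 < 3 < 4 < 5 < 6 < 7 < 8. The simplices of K, each written with vertices in increasing order, are:

  0-simplices (8): [1], [2], [3], [4], [5], [6], [7], [8]
  1-simplices (24): (24 of them)
  2-simplices (16): [1,2,5], [1,2,6], [1,3,4], [1,3,6], [1,4,8], [1,5,8], [2,3,4], [2,3,8], [2,4,5], [2,6,8], [3,5,6], [3,5,8], [4,5,7], [4,7,8], [5,6,7], [6,7,8]

giving chain groups C_0 ≅ Z^8, C_1 ≅ Z^24, C_2 ≅ Z^16.

The boundary map ∂_1: C_1 → C_0 maps an edge to its endpoints' difference, ∂[p,q] = q − p. For instance
  ∂[2,5] = [5] − [2].
The 8×24 boundary matrix has rank 7 and Smith normal form diag(1,1,1,1,1,1,1).

The boundary map ∂_2: C_2 → C_1 acts by ∂[p,q,r] = [q,r] − [p,r] + [p,q]. For instance
  ∂[4,5,7] = [5,7] − [4,7] + [4,5],
  ∂[4,7,8] = [7,8] − [4,8] + [4,7].
This gives a 24×16 integer matrix of rank 15; reducing to Smith normal form yields diagonal entries (1,1,1,1,1,1,1,1,1,1,1,1,1,1,1).

From H_k ≅ ker(∂_k) / im(∂_{k+1}) we obtain:

  H_0: rank C_0 − rank ∂_1 = 8 − 7 = 1, and the invariant factors of ∂_1 are all 1, so H_0 = Z.
  H_1: rank ker ∂_1 − rank ∂_2 = (24 − 7) − 15 = 2, and the invariant factors of ∂_2 are all 1, so H_1 = Z^2.
  H_2: rank ker ∂_2 − rank ∂_3 = (16 − 15) − 0 = 1, and there is no ∂_3, so H_2 = Z.

As a check, the Euler characteristic is 8 − 24 + 16 = 0, which agrees with 1 − 2 + 1 = 0.

Hence the Betti numbers are b_0 = 1, b_1 = 2, b_2 = 1.

b_0 = 1, b_1 = 2, b_2 = 1.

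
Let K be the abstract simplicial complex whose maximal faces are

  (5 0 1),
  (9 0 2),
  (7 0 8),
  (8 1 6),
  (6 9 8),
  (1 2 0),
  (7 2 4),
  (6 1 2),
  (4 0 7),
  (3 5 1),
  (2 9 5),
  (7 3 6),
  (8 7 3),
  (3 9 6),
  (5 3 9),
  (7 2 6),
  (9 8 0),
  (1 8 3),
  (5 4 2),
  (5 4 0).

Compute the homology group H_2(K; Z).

H_2 ≅ 0.

Take the total order 0 < 1 < 2 < 3 < 4 < 5 < 6 < 7 < 8 < 9 on the vertex set. Then K (dimension 2) consists of the simplices:

  0-simplices (10): [0], [1], [2], [3], [4], [5], [6], [7], [8], [9]
  1-simplices (30): (30 of them)
  2-simplices (20): (20 of them)

Hence C_0 ≅ Z^10, C_1 ≅ Z^30, C_2 ≅ Z^20.

Boundary ∂_1: C_1 → C_0 sends each edge [p,q] (with p < q) to q − p. For instance
  ∂[3,8] = [8] − [3].
The resulting 10×30 matrix has rank 9, and its Smith normal form has invariant factors (1,1,1,1,1,1,1,1,1).

Boundary ∂_2: C_2 → C_1 sends each 2-simplex [p,q,r] to [q,r] − [p,r] + [p,q]. For instance
  ∂[1,2,6] = [2,6] − [1,6] + [1,2],
  ∂[2,4,5] = [4,5] − [2,5] + [2,4].
As a 30×20 matrix over Z this has rank 20, with invariant factors (1,1,1,1,1,1,1,1,1,1,1,1,1,1,1,1,1,1,1,2).

Computing H_k = (kernel of ∂_k) / (image of ∂_{k+1}):

  H_2: rank ker ∂_2 − rank ∂_3 = (20 − 20) − 0 = 0, and there is no ∂_3, so H_2 = 0.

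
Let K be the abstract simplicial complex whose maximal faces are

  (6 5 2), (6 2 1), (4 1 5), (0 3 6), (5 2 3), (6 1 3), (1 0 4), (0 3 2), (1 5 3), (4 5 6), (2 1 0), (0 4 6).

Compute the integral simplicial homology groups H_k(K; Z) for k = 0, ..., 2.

Fix the vertex order 0 < 1 < 2 < 3 < 4 < 5 < 6 and write every simplex with vertices in increasing order. Then dim K = 2 and the simplices of K are:

  0-simplices (7): [0], [1], [2], [3], [4], [5], [6]
  1-simplices (18): [0,1], [0,2], [0,3], [0,4], [0,6], [1,2], [1,3], [1,4], [1,5], [1,6], [2,3], [2,5], [2,6], [3,5], [3,6], [4,5], [4,6], [5,6]
  2-simplices (12): [0,1,2], [0,1,4], [0,2,3], [0,3,6], [0,4,6], [1,2,6], [1,3,5], [1,3,6], [1,4,5], [2,3,5], [2,5,6], [4,5,6]

giving chain groups C_0 ≅ Z^7, C_1 ≅ Z^18, C_2 ≅ Z^12.

Boundary ∂_1: C_1 → C_0 sends each edge [p,q] (with p < q) to q − p. For instance
  ∂[0,1] = [1] − [0].
The resulting 7×18 matrix has rank 6, and its Smith normal form has invariant factors (1,1,1,1,1,1).

Boundary ∂_2: C_2 → C_1 maps a triangle to the signed sum of its edges. For instance
  ∂[1,4,5] = [4,5] − [1,5] + [1,4],
  ∂[2,5,6] = [5,6] − [2,6] + [2,5].
This gives a 18×12 integer matrix of rank 12; reducing to Smith normal form yields diagonal entries (1,1,1,1,1,1,1,1,1,1,1,2).

Computing H_k = (kernel of ∂_k) / (image of ∂_{k+1}):

  H_0: rank C_0 − rank ∂_1 = 7 − 6 = 1, and the invariant factors of ∂_1 are all 1, so H_0 = Z.
  H_1: rank ker ∂_1 − rank ∂_2 = (18 − 6) − 12 = 0, and ∂_2 has invariant factor 2 > 1, so H_1 = Z/2.
  H_2: rank ker ∂_2 − rank ∂_3 = (12 − 12) − 0 = 0, and there is no ∂_3, so H_2 = 0.

(K is a triangulation of the real projective plane RP^2.)

H_0 ≅ Z,  H_1 ≅ Z/2,  H_2 = 0.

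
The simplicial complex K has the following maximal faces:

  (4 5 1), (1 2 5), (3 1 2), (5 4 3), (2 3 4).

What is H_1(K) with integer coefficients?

Order the vertices as 1 < 2 < 3 < 4 < 5. Listing each simplex with vertices in this order, K has dimension 2 with simplices:

  0-simplices (5): [1], [2], [3], [4], [5]
  1-simplices (10): [1,2], [1,3], [1,4], [1,5], [2,3], [2,4], [2,5], [3,4], [3,5], [4,5]
  2-simplices (5): [1,2,3], [1,2,5], [1,4,5], [2,3,4], [3,4,5]

Hence C_0 ≅ Z^5, C_1 ≅ Z^10, C_2 ≅ Z^5.

Boundary ∂_1: C_1 → C_0 is given by ∂[p,q] = [q] − [p]. For instance
  ∂[3,5] = [5] − [3].
This gives a 5×10 integer matrix of rank 4; reducing to Smith normal form yields diagonal entries (1,1,1,1).

The boundary map ∂_2: C_2 → C_1 acts by ∂[p,q,r] = [q,r] − [p,r] + [p,q]. For instance
  ∂[1,2,3] = [2,3] − [1,3] + [1,2],
  ∂[3,4,5] = [4,5] − [3,5] + [3,4].
The 10×5 boundary matrix has rank 5 and Smith normal form diag(1,1,1,1,1).

Reading off H_k = ker ∂_k / im ∂_{k+1}:

  H_1: rank ker ∂_1 − rank ∂_2 = (10 − 4) − 5 = 1, and the invariant factors of ∂_2 are all 1, so H_1 = Z.

(K is a triangulation of the Möbius band.)

H_1 ≅ Z.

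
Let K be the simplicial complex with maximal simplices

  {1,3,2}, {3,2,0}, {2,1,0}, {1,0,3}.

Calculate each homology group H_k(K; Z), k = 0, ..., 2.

H_0 ≅ Z,  H_1 = 0,  H_2 ≅ Z.

Fix the vertex order 0 < 1 < 2 < 3 and write every simplex with vertices in increasing order. Then dim K = 2 and the simplices of K are:

  0-simplices (4): [0], [1], [2], [3]
  1-simplices (6): [0,1], [0,2], [0,3], [1,2], [1,3], [2,3]
  2-simplices (4): [0,1,2], [0,1,3], [0,2,3], [1,2,3]

giving chain groups C_0 ≅ Z^4, C_1 ≅ Z^6, C_2 ≅ Z^4.

The boundary map ∂_1: C_1 → C_0 maps an edge to its endpoints' difference, ∂[p,q] = q − p. For instance
  ∂[2,3] = [3] − [2].
The 4×6 boundary matrix has rank 3 and Smith normal form diag(1,1,1).

∂_2: C_2 → C_1 sends each 2-simplex [p,q,r] to [q,r] − [p,r] + [p,q]. For instance
  ∂[1,2,3] = [2,3] − [1,3] + [1,2],
  ∂[0,1,3] = [1,3] − [0,3] + [0,1].
The resulting 6×4 matrix has rank 3, and its Smith normal form has invariant factors (1,1,1).

Computing H_k = (kernel of ∂_k) / (image of ∂_{k+1}):

  H_0: rank C_0 − rank ∂_1 = 4 − 3 = 1, and the invariant factors of ∂_1 are all 1, so H_0 = Z.
  H_1: rank ker ∂_1 − rank ∂_2 = (6 − 3) − 3 = 0, and the invariant factors of ∂_2 are all 1, so H_1 = 0.
  H_2: rank ker ∂_2 − rank ∂_3 = (4 − 3) − 0 = 1, and there is no ∂_3, so H_2 = Z.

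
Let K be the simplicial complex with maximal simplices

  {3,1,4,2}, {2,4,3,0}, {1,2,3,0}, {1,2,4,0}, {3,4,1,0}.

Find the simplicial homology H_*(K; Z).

We work with the vertex ordering 0 < 1 < 2 < 3 < 4. The simplices of K, each written with vertices in increasing order, are:

  0-simplices (5): [0], [1], [2], [3], [4]
  1-simplices (10): [0,1], [0,2], [0,3], [0,4], [1,2], [1,3], [1,4], [2,3], [2,4], [3,4]
  2-simplices (10): [0,1,2], [0,1,3], [0,1,4], [0,2,3], [0,2,4], [0,3,4], [1,2,3], [1,2,4], [1,3,4], [2,3,4]
  3-simplices (5): [0,1,2,3], [0,1,2,4], [0,1,3,4], [0,2,3,4], [1,2,3,4]

so the chain groups are C_0 ≅ Z^5, C_1 ≅ Z^10, C_2 ≅ Z^10, C_3 ≅ Z^5.

∂_1: C_1 → C_0 is given by ∂[p,q] = [q] − [p]. For instance
  ∂[0,3] = [3] − [0].
This gives a 5×10 integer matrix of rank 4; reducing to Smith normal form yields diagonal entries (1,1,1,1).

∂_2: C_2 → C_1 sends each 2-simplex [p,q,r] to [q,r] − [p,r] + [p,q]. For instance
  ∂[0,2,3] = [2,3] − [0,3] + [0,2],
  ∂[1,3,4] = [3,4] − [1,4] + [1,3].
The resulting 10×10 matrix has rank 6, and its Smith normal form has invariant factors (1,1,1,1,1,1).

The boundary map ∂_3: C_3 → C_2 sends each 3-simplex σ to the alternating sum Σ_i (−1)^i (σ with its i-th vertex removed). For instance
  ∂[0,2,3,4] = [2,3,4] − [0,3,4] + [0,2,4] − [0,2,3],
  ∂[1,2,3,4] = [2,3,4] − [1,3,4] + [1,2,4] − [1,2,3].
This gives a 10×5 integer matrix of rank 4; reducing to Smith normal form yields diagonal entries (1,1,1,1).

Computing H_k = (kernel of ∂_k) / (image of ∂_{k+1}):

  H_0: rank C_0 − rank ∂_1 = 5 − 4 = 1, and the invariant factors of ∂_1 are all 1, so H_0 = Z.
  H_1: rank ker ∂_1 − rank ∂_2 = (10 − 4) − 6 = 0, and the invariant factors of ∂_2 are all 1, so H_1 = 0.
  H_2: rank ker ∂_2 − rank ∂_3 = (10 − 6) − 4 = 0, and the invariant factors of ∂_3 are all 1, so H_2 = 0.
  H_3: rank ker ∂_3 − rank ∂_4 = (5 − 4) − 0 = 1, and there is no ∂_4, so H_3 = Z.

H_0 = Z,  H_1 = 0,  H_2 = 0,  H_3 = Z.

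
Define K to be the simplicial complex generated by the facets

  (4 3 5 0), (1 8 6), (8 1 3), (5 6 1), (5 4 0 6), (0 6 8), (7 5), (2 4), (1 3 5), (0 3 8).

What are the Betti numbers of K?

b_0 = 1, b_1 = 0, b_2 = 1, b_3 = 0.

K has 9 vertices, 18 edges, 13 triangles, 2 3-simplices.
rank ∂_0 = 0, rank ∂_1 = 8 ⇒ b_0 = 9 − 0 − 8 = 1; all invariant factors of ∂_1 are 1 so no torsion. So H_0 = Z.
rank ∂_1 = 8, rank ∂_2 = 10 ⇒ b_1 = 18 − 8 − 10 = 0; all invariant factors of ∂_2 are 1 so no torsion. So H_1 = 0.
rank ∂_2 = 10, rank ∂_3 = 2 ⇒ b_2 = 13 − 10 − 2 = 1; all invariant factors of ∂_3 are 1 so no torsion. So H_2 = Z.
rank ∂_3 = 2, rank ∂_4 = 0 ⇒ b_3 = 2 − 2 − 0 = 0. So H_3 = 0.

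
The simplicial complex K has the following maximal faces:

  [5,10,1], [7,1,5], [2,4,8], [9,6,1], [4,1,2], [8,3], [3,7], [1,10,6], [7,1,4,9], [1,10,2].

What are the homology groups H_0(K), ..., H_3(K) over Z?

H_0 = Z,  H_1 = Z,  H_2 = 0,  H_3 = 0.

We work with the vertex ordering 1 < 2 < 3 < 4 < 5 < 6 < 7 < 8 < 9 < 10. The simplices of K, each written with vertices in increasing order, are:

  0-simplices (10): [1], [2], [3], [4], [5], [6], [7], [8], [9], [10]
  1-simplices (20): [1,2], [1,4], [1,5], [1,6], [1,7], [1,9], [1,10], [2,4], [2,8], [2,10], [3,7], [3,8], [4,7], [4,8], [4,9], [5,7], [5,10], [6,9], [6,10], [7,9]
  2-simplices (11): [1,2,4], [1,2,10], [1,4,7], [1,4,9], [1,5,7], [1,5,10], [1,6,9], [1,6,10], [1,7,9], [2,4,8], [4,7,9]
  3-simplices (1): [1,4,7,9]

so the chain groups are C_0 ≅ Z^10, C_1 ≅ Z^20, C_2 ≅ Z^11, C_3 ≅ Z^1.

The boundary map ∂_1: C_1 → C_0 is given by ∂[p,q] = [q] − [p].
The 10×20 boundary matrix has rank 9 and Smith normal form diag(1,1,1,1,1,1,1,1,1).

∂_2: C_2 → C_1 acts by ∂[p,q,r] = [q,r] − [p,r] + [p,q]. For instance
  ∂[1,2,4] = [2,4] − [1,4] + [1,2],
  ∂[4,7,9] = [7,9] − [4,9] + [4,7].
As a 20×11 matrix over Z this has rank 10, with invariant factors (1,1,1,1,1,1,1,1,1,1).

Boundary ∂_3: C_3 → C_2 sends each 3-simplex σ to the alternating sum Σ_i (−1)^i (σ with its i-th vertex removed). For instance
  ∂[1,4,7,9] = [4,7,9] − [1,7,9] + [1,4,9] − [1,4,7].
The resulting 11×1 matrix has rank 1, and its Smith normal form has invariant factors (1).

Now H_k = ker ∂_k / im ∂_{k+1}, so:

  H_0: rank C_0 − rank ∂_1 = 10 − 9 = 1, and the invariant factors of ∂_1 are all 1, so H_0 = Z.
  H_1: rank ker ∂_1 − rank ∂_2 = (20 − 9) − 10 = 1, and the invariant factors of ∂_2 are all 1, so H_1 = Z.
  H_2: rank ker ∂_2 − rank ∂_3 = (11 − 10) − 1 = 0, and the invariant factors of ∂_3 are all 1, so H_2 = 0.
  H_3: rank ker ∂_3 − rank ∂_4 = (1 − 1) − 0 = 0, and there is no ∂_4, so H_3 = 0.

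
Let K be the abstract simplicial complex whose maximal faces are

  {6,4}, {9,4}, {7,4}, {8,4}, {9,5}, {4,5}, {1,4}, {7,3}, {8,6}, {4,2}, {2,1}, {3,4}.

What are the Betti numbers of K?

Take the total order 1 < 2 < 3 < 4 < 5 < 6 < 7 < 8 < 9 on the vertex set. Then K (dimension 1) consists of the simplices:

  0-simplices (9): [1], [2], [3], [4], [5], [6], [7], [8], [9]
  1-simplices (12): [1,2], [1,4], [2,4], [3,4], [3,7], [4,5], [4,6], [4,7], [4,8], [4,9], [5,9], [6,8]

so the chain groups are C_0 ≅ Z^9, C_1 ≅ Z^12.

∂_1: C_1 → C_0 is given by ∂[p,q] = [q] − [p]. For instance
  ∂[1,4] = [4] − [1].
The resulting 9×12 matrix has rank 8, and its Smith normal form has invariant factors (1,1,1,1,1,1,1,1).

Now H_k = ker ∂_k / im ∂_{k+1}, so:

  H_0: rank C_0 − rank ∂_1 = 9 − 8 = 1, and the invariant factors of ∂_1 are all 1, so H_0 ≅ Z.
  H_1: rank ker ∂_1 − rank ∂_2 = (12 − 8) − 0 = 4, and there is no ∂_2, so H_1 ≅ Z^4.

Hence the Betti numbers are b_0 = 1, b_1 = 4.

b_0 = 1, b_1 = 4.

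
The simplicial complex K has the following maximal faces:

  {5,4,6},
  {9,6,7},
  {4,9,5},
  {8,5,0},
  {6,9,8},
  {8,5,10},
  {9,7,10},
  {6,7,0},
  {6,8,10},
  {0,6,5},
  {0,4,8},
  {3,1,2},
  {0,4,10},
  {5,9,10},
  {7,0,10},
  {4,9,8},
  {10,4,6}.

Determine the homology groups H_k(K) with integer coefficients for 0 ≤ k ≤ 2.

Order the vertices as 0 < 1 < 2 < 3 < 4 < 5 < 6 < 7 < 8 < 9 < 10. Listing each simplex with vertices in this order, K has dimension 2 with simplices:

  0-simplices (11): [0], [1], [2], [3], [4], [5], [6], [7], [8], [9], [10]
  1-simplices (27): (27 of them)
  2-simplices (17): [0,4,8], [0,4,10], [0,5,6], [0,5,8], [0,6,7], [0,7,10], [1,2,3], [4,5,6], [4,5,9], [4,6,10], [4,8,9], [5,8,10], [5,9,10], [6,7,9], [6,8,9], [6,8,10], [7,9,10]

so the chain groups are C_0 ≅ Z^11, C_1 ≅ Z^27, C_2 ≅ Z^17.

Boundary ∂_1: C_1 → C_0 maps an edge to its endpoints' difference, ∂[p,q] = q − p. For instance
  ∂[8,10] = [10] − [8].
This gives a 11×27 integer matrix of rank 9; reducing to Smith normal form yields diagonal entries (1,1,1,1,1,1,1,1,1).

∂_2: C_2 → C_1 acts by ∂[p,q,r] = [q,r] − [p,r] + [p,q]. For instance
  ∂[0,5,6] = [5,6] − [0,6] + [0,5],
  ∂[0,6,7] = [6,7] − [0,7] + [0,6].
This gives a 27×17 integer matrix of rank 16; reducing to Smith normal form yields diagonal entries (1,1,1,1,1,1,1,1,1,1,1,1,1,1,1,1).

Reading off H_k = ker ∂_k / im ∂_{k+1}:

  H_0: rank C_0 − rank ∂_1 = 11 − 9 = 2, and the invariant factors of ∂_1 are all 1, so H_0 ≅ Z^2.
  H_1: rank ker ∂_1 − rank ∂_2 = (27 − 9) − 16 = 2, and the invariant factors of ∂_2 are all 1, so H_1 ≅ Z^2.
  H_2: rank ker ∂_2 − rank ∂_3 = (17 − 16) − 0 = 1, and there is no ∂_3, so H_2 ≅ Z.

As a check, the Euler characteristic is 11 − 27 + 17 = 1, which agrees with 2 − 2 + 1 = 1.
(K is a triangulation of the disjoint union of the 2-simplex and the torus T^2.)

H_0 ≅ Z^2,  H_1 ≅ Z^2,  H_2 ≅ Z.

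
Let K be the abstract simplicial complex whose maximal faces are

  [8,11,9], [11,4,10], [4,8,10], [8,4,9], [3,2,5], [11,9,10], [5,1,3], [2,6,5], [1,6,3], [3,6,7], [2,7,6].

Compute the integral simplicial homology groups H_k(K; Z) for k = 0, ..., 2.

H_0 = Z^2,  H_1 = Z^2,  H_2 = 0.

Take the total order 1 < 2 < 3 < 4 < 5 < 6 < 7 < 8 < 9 < 10 < 11 on the vertex set. Then K (dimension 2) consists of the simplices:

  0-simplices (11): [1], [2], [3], [4], [5], [6], [7], [8], [9], [10], [11]
  1-simplices (22): [1,3], [1,5], [1,6], [2,3], [2,5], [2,6], [2,7], [3,5], [3,6], [3,7], [4,8], [4,9], [4,10], [4,11], [5,6], [6,7], [8,9], [8,10], [8,11], [9,10], [9,11], [10,11]
  2-simplices (11): [1,3,5], [1,3,6], [2,3,5], [2,5,6], [2,6,7], [3,6,7], [4,8,9], [4,8,10], [4,10,11], [8,9,11], [9,10,11]

Hence C_0 ≅ Z^11, C_1 ≅ Z^22, C_2 ≅ Z^11.

∂_1: C_1 → C_0 is given by ∂[p,q] = [q] − [p]. For instance
  ∂[10,11] = [11] − [10].
As a 11×22 matrix over Z this has rank 9, with invariant factors (1,1,1,1,1,1,1,1,1).

Boundary ∂_2: C_2 → C_1 sends each 2-simplex [p,q,r] to [q,r] − [p,r] + [p,q]. For instance
  ∂[4,10,11] = [10,11] − [4,11] + [4,10],
  ∂[4,8,10] = [8,10] − [4,10] + [4,8].
The 22×11 boundary matrix has rank 11 and Smith normal form diag(1,1,1,1,1,1,1,1,1,1,1).

Computing H_k = (kernel of ∂_k) / (image of ∂_{k+1}):

  H_0: rank C_0 − rank ∂_1 = 11 − 9 = 2, and the invariant factors of ∂_1 are all 1, so H_0 = Z^2.
  H_1: rank ker ∂_1 − rank ∂_2 = (22 − 9) − 11 = 2, and the invariant factors of ∂_2 are all 1, so H_1 = Z^2.
  H_2: rank ker ∂_2 − rank ∂_3 = (11 − 11) − 0 = 0, and there is no ∂_3, so H_2 = 0.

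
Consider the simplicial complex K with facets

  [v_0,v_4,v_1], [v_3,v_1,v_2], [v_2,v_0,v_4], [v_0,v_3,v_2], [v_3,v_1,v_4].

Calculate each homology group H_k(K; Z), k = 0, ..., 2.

H_0 = Z,  H_1 = Z,  H_2 = 0.

Take the total order v_0 < v_1 < v_2 < v_3 < v_4 on the vertex set. Then K (dimension 2) consists of the simplices:

  0-simplices (5): [v_0], [v_1], [v_2], [v_3], [v_4]
  1-simplices (10): [v_0,v_1], [v_0,v_2], [v_0,v_3], [v_0,v_4], [v_1,v_2], [v_1,v_3], [v_1,v_4], [v_2,v_3], [v_2,v_4], [v_3,v_4]
  2-simplices (5): [v_0,v_1,v_4], [v_0,v_2,v_3], [v_0,v_2,v_4], [v_1,v_2,v_3], [v_1,v_3,v_4]

Hence C_0 ≅ Z^5, C_1 ≅ Z^10, C_2 ≅ Z^5.

The boundary map ∂_1: C_1 → C_0 is given by ∂[p,q] = [q] − [p]. For instance
  ∂[v_1,v_2] = [v_2] − [v_1].
The 5×10 boundary matrix has rank 4 and Smith normal form diag(1,1,1,1).

The boundary map ∂_2: C_2 → C_1 maps a triangle to the signed sum of its edges. For instance
  ∂[v_1,v_2,v_3] = [v_2,v_3] − [v_1,v_3] + [v_1,v_2],
  ∂[v_0,v_2,v_4] = [v_2,v_4] − [v_0,v_4] + [v_0,v_2].
The 10×5 boundary matrix has rank 5 and Smith normal form diag(1,1,1,1,1).

From H_k ≅ ker(∂_k) / im(∂_{k+1}) we obtain:

  H_0: rank C_0 − rank ∂_1 = 5 − 4 = 1, and the invariant factors of ∂_1 are all 1, so H_0 ≅ Z.
  H_1: rank ker ∂_1 − rank ∂_2 = (10 − 4) − 5 = 1, and the invariant factors of ∂_2 are all 1, so H_1 ≅ Z.
  H_2: rank ker ∂_2 − rank ∂_3 = (5 − 5) − 0 = 0, and there is no ∂_3, so H_2 ≅ 0.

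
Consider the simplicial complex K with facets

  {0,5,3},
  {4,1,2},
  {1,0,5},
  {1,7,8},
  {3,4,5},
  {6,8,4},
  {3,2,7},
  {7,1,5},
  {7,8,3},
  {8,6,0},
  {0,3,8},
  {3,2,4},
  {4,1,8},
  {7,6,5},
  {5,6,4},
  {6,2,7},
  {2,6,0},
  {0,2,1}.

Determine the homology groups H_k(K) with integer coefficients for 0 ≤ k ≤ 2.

Take the total order 0 < 1 < 2 < 3 < 4 < 5 < 6 < 7 < 8 on the vertex set. Then K (dimension 2) consists of the simplices:

  0-simplices (9): [0], [1], [2], [3], [4], [5], [6], [7], [8]
  1-simplices (27): (27 of them)
  2-simplices (18): [0,1,2], [0,1,5], [0,2,6], [0,3,5], [0,3,8], [0,6,8], [1,2,4], [1,4,8], [1,5,7], [1,7,8], [2,3,4], [2,3,7], [2,6,7], [3,4,5], [3,7,8], [4,5,6], [4,6,8], [5,6,7]

so the chain groups are C_0 ≅ Z^9, C_1 ≅ Z^27, C_2 ≅ Z^18.

The boundary map ∂_1: C_1 → C_0 is given by ∂[p,q] = [q] − [p].
As a 9×27 matrix over Z this has rank 8, with invariant factors (1,1,1,1,1,1,1,1).

Boundary ∂_2: C_2 → C_1 maps a triangle to the signed sum of its edges. For instance
  ∂[1,7,8] = [7,8] − [1,8] + [1,7],
  ∂[1,5,7] = [5,7] − [1,7] + [1,5].
The resulting 27×18 matrix has rank 17, and its Smith normal form has invariant factors (1,1,1,1,1,1,1,1,1,1,1,1,1,1,1,1,1).

Reading off H_k = ker ∂_k / im ∂_{k+1}:

  H_0: rank C_0 − rank ∂_1 = 9 − 8 = 1, and the invariant factors of ∂_1 are all 1, so H_0 ≅ Z.
  H_1: rank ker ∂_1 − rank ∂_2 = (27 − 8) − 17 = 2, and the invariant factors of ∂_2 are all 1, so H_1 ≅ Z^2.
  H_2: rank ker ∂_2 − rank ∂_3 = (18 − 17) − 0 = 1, and there is no ∂_3, so H_2 ≅ Z.

(K is a triangulation of the torus T^2.)

H_0 ≅ Z,  H_1 ≅ Z^2,  H_2 ≅ Z.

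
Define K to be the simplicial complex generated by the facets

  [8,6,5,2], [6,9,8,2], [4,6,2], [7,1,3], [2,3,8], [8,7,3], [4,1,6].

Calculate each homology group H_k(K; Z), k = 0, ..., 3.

Fix the vertex order 1 < 2 < 3 < 4 < 5 < 6 < 7 < 8 < 9 and write every simplex with vertices in increasing order. Then dim K = 3 and the simplices of K are:

  0-simplices (9): [1], [2], [3], [4], [5], [6], [7], [8], [9]
  1-simplices (19): [1,3], [1,4], [1,6], [1,7], [2,3], [2,4], [2,5], [2,6], [2,8], [2,9], [3,7], [3,8], [4,6], [5,6], [5,8], [6,8], [6,9], [7,8], [8,9]
  2-simplices (12): [1,3,7], [1,4,6], [2,3,8], [2,4,6], [2,5,6], [2,5,8], [2,6,8], [2,6,9], [2,8,9], [3,7,8], [5,6,8], [6,8,9]
  3-simplices (2): [2,5,6,8], [2,6,8,9]

giving chain groups C_0 ≅ Z^9, C_1 ≅ Z^19, C_2 ≅ Z^12, C_3 ≅ Z^2.

The boundary map ∂_1: C_1 → C_0 sends each edge [p,q] (with p < q) to q − p. For instance
  ∂[1,6] = [6] − [1].
The resulting 9×19 matrix has rank 8, and its Smith normal form has invariant factors (1,1,1,1,1,1,1,1).

Boundary ∂_2: C_2 → C_1 sends each 2-simplex [p,q,r] to [q,r] − [p,r] + [p,q]. For instance
  ∂[3,7,8] = [7,8] − [3,8] + [3,7],
  ∂[1,4,6] = [4,6] − [1,6] + [1,4].
This gives a 19×12 integer matrix of rank 10; reducing to Smith normal form yields diagonal entries (1,1,1,1,1,1,1,1,1,1).

∂_3: C_3 → C_2 sends each 3-simplex σ to the alternating sum Σ_i (−1)^i (σ with its i-th vertex removed). For instance
  ∂[2,6,8,9] = [6,8,9] − [2,8,9] + [2,6,9] − [2,6,8],
  ∂[2,5,6,8] = [5,6,8] − [2,6,8] + [2,5,8] − [2,5,6].
As a 12×2 matrix over Z this has rank 2, with invariant factors (1,1).

Computing H_k = (kernel of ∂_k) / (image of ∂_{k+1}):

  H_0: rank C_0 − rank ∂_1 = 9 − 8 = 1, and the invariant factors of ∂_1 are all 1, so H_0 ≅ Z.
  H_1: rank ker ∂_1 − rank ∂_2 = (19 − 8) − 10 = 1, and the invariant factors of ∂_2 are all 1, so H_1 ≅ Z.
  H_2: rank ker ∂_2 − rank ∂_3 = (12 − 10) − 2 = 0, and the invariant factors of ∂_3 are all 1, so H_2 ≅ 0.
  H_3: rank ker ∂_3 − rank ∂_4 = (2 − 2) − 0 = 0, and there is no ∂_4, so H_3 ≅ 0.

H_0 = Z,  H_1 = Z,  H_2 = 0,  H_3 = 0.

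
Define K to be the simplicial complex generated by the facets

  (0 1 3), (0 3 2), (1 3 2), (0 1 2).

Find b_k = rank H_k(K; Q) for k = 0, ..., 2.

b_0 = 1, b_1 = 0, b_2 = 1.

K has 4 vertices, 6 edges, 4 triangles.
rank ∂_0 = 0, rank ∂_1 = 3 ⇒ b_0 = 4 − 0 − 3 = 1; all invariant factors of ∂_1 are 1 so no torsion. So H_0 ≅ Z.
rank ∂_1 = 3, rank ∂_2 = 3 ⇒ b_1 = 6 − 3 − 3 = 0; all invariant factors of ∂_2 are 1 so no torsion. So H_1 ≅ 0.
rank ∂_2 = 3, rank ∂_3 = 0 ⇒ b_2 = 4 − 3 − 0 = 1. So H_2 ≅ Z.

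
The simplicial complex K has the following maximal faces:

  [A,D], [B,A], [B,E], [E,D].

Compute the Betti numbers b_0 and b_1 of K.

b_0 = 1, b_1 = 1.

K has 4 vertices, 4 edges.
rank ∂_0 = 0, rank ∂_1 = 3 ⇒ b_0 = 4 − 0 − 3 = 1; all invariant factors of ∂_1 are 1 so no torsion. So H_0 = Z.
rank ∂_1 = 3, rank ∂_2 = 0 ⇒ b_1 = 4 − 3 − 0 = 1. So H_1 = Z.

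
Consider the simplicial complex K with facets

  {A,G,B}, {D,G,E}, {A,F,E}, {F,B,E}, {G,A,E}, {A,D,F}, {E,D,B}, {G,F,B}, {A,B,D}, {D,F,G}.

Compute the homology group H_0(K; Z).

H_0 = Z.

Take the total order A < B < D < E < F < G on the vertex set. Then K (dimension 2) consists of the simplices:

  0-simplices (6): A, B, D, E, F, G
  1-simplices (15): AB, AD, AE, AF, AG, BD, BE, BF, BG, DE, DF, DG, EF, EG, FG
  2-simplices (10): ABD, ABG, ADF, AEF, AEG, BDE, BEF, BFG, DEG, DFG

giving chain groups C_0 ≅ Z^6, C_1 ≅ Z^15, C_2 ≅ Z^10.

The boundary map ∂_1: C_1 → C_0 is given by ∂[p,q] = [q] − [p]. For instance
  ∂EF = F − E.
This gives a 6×15 integer matrix of rank 5; reducing to Smith normal form yields diagonal entries (1,1,1,1,1).

Boundary ∂_2: C_2 → C_1 maps a triangle to the signed sum of its edges. For instance
  ∂ADF = DF − AF + AD,
  ∂AEG = EG − AG + AE.
This gives a 15×10 integer matrix of rank 10; reducing to Smith normal form yields diagonal entries (1,1,1,1,1,1,1,1,1,2).

Reading off H_k = ker ∂_k / im ∂_{k+1}:

  H_0: rank C_0 − rank ∂_1 = 6 − 5 = 1, and the invariant factors of ∂_1 are all 1, so H_0 ≅ Z.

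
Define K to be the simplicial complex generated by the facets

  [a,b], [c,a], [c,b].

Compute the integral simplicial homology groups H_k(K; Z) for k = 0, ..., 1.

We work with the vertex ordering a < b < c. The simplices of K, each written with vertices in increasing order, are:

  0-simplices (3): a, b, c
  1-simplices (3): ab, ac, bc

Hence C_0 ≅ Z^3, C_1 ≅ Z^3.

Boundary ∂_1: C_1 → C_0 is given by ∂[p,q] = [q] − [p].
As a 3×3 matrix over Z this has rank 2, with invariant factors (1,1).

Now H_k = ker ∂_k / im ∂_{k+1}, so:

  H_0: rank C_0 − rank ∂_1 = 3 − 2 = 1, and the invariant factors of ∂_1 are all 1, so H_0 = Z.
  H_1: rank ker ∂_1 − rank ∂_2 = (3 − 2) − 0 = 1, and there is no ∂_2, so H_1 = Z.

As a check, the Euler characteristic is 3 − 3 = 0, which agrees with 1 − 1 = 0.
(K is a triangulation of the circle S^1.)

H_0 ≅ Z,  H_1 ≅ Z.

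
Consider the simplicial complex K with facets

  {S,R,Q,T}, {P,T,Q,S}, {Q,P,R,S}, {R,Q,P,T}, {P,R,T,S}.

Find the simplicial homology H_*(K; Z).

H_0 ≅ Z,  H_1 = 0,  H_2 = 0,  H_3 ≅ Z.

We work with the vertex ordering P < Q < R < S < T. The simplices of K, each written with vertices in increasing order, are:

  0-simplices (5): P, Q, R, S, T
  1-simplices (10): PQ, PR, PS, PT, QR, QS, QT, RS, RT, ST
  2-simplices (10): PQR, PQS, PQT, PRS, PRT, PST, QRS, QRT, QST, RST
  3-simplices (5): PQRS, PQRT, PQST, PRST, QRST

so the chain groups are C_0 ≅ Z^5, C_1 ≅ Z^10, C_2 ≅ Z^10, C_3 ≅ Z^5.

∂_1: C_1 → C_0 is given by ∂[p,q] = [q] − [p]. For instance
  ∂PT = T − P.
The 5×10 boundary matrix has rank 4 and Smith normal form diag(1,1,1,1).

Boundary ∂_2: C_2 → C_1 maps a triangle to the signed sum of its edges. For instance
  ∂QRT = RT − QT + QR,
  ∂PQR = QR − PR + PQ.
This gives a 10×10 integer matrix of rank 6; reducing to Smith normal form yields diagonal entries (1,1,1,1,1,1).

∂_3: C_3 → C_2 sends each 3-simplex σ to the alternating sum Σ_i (−1)^i (σ with its i-th vertex removed). For instance
  ∂PRST = RST − PST + PRT − PRS,
  ∂PQRT = QRT − PRT + PQT − PQR.
As a 10×5 matrix over Z this has rank 4, with invariant factors (1,1,1,1).

From H_k ≅ ker(∂_k) / im(∂_{k+1}) we obtain:

  H_0: rank C_0 − rank ∂_1 = 5 − 4 = 1, and the invariant factors of ∂_1 are all 1, so H_0 = Z.
  H_1: rank ker ∂_1 − rank ∂_2 = (10 − 4) − 6 = 0, and the invariant factors of ∂_2 are all 1, so H_1 = 0.
  H_2: rank ker ∂_2 − rank ∂_3 = (10 − 6) − 4 = 0, and the invariant factors of ∂_3 are all 1, so H_2 = 0.
  H_3: rank ker ∂_3 − rank ∂_4 = (5 − 4) − 0 = 1, and there is no ∂_4, so H_3 = Z.

(K is a triangulation of the 3-sphere S^3.)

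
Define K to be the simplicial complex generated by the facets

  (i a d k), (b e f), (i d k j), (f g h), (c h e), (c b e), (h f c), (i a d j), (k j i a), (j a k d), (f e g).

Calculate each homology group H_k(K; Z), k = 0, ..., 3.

H_0 ≅ Z^2,  H_1 ≅ Z,  H_2 = 0,  H_3 ≅ Z.

Fix the vertex order a < b < c < d < e < f < g < h < i < j < k and write every simplex with vertices in increasing order. Then dim K = 3 and the simplices of K are:

  0-simplices (11): a, b, c, d, e, f, g, h, i, j, k
  1-simplices (22): ad, ai, aj, ak, bc, be, bf, ce, cf, ch, di, dj, dk, ef, eg, eh, fg, fh, gh, ij, ik, jk
  2-simplices (16): adi, adj, adk, aij, aik, ajk, bce, bef, ceh, cfh, dij, dik, djk, efg, fgh, ijk
  3-simplices (5): adij, adik, adjk, aijk, dijk

so the chain groups are C_0 ≅ Z^11, C_1 ≅ Z^22, C_2 ≅ Z^16, C_3 ≅ Z^5.

The boundary map ∂_1: C_1 → C_0 maps an edge to its endpoints' difference, ∂[p,q] = q − p. For instance
  ∂aj = j − a.
As a 11×22 matrix over Z this has rank 9, with invariant factors (1,1,1,1,1,1,1,1,1).

Boundary ∂_2: C_2 → C_1 maps a triangle to the signed sum of its edges. For instance
  ∂adi = di − ai + ad,
  ∂ijk = jk − ik + ij.
This gives a 22×16 integer matrix of rank 12; reducing to Smith normal form yields diagonal entries (1,1,1,1,1,1,1,1,1,1,1,1).

Boundary ∂_3: C_3 → C_2 sends each 3-simplex σ to the alternating sum Σ_i (−1)^i (σ with its i-th vertex removed). For instance
  ∂adij = dij − aij + adj − adi,
  ∂dijk = ijk − djk + dik − dij.
This gives a 16×5 integer matrix of rank 4; reducing to Smith normal form yields diagonal entries (1,1,1,1).

From H_k ≅ ker(∂_k) / im(∂_{k+1}) we obtain:

  H_0: rank C_0 − rank ∂_1 = 11 − 9 = 2, and the invariant factors of ∂_1 are all 1, so H_0 = Z^2.
  H_1: rank ker ∂_1 − rank ∂_2 = (22 − 9) − 12 = 1, and the invariant factors of ∂_2 are all 1, so H_1 = Z.
  H_2: rank ker ∂_2 − rank ∂_3 = (16 − 12) − 4 = 0, and the invariant factors of ∂_3 are all 1, so H_2 = 0.
  H_3: rank ker ∂_3 − rank ∂_4 = (5 − 4) − 0 = 1, and there is no ∂_4, so H_3 = Z.

As a check, the Euler characteristic is 11 − 22 + 16 − 5 = 0, which agrees with 2 − 1 + 0 − 1 = 0.
(K is a triangulation of the disjoint union of the cylinder S^1 x I and the 3-sphere S^3.)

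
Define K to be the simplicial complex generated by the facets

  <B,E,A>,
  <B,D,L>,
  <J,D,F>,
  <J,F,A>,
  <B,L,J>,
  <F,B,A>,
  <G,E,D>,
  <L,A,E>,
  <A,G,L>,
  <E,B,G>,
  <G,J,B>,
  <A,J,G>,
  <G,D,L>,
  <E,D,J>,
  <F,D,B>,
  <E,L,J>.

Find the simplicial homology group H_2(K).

K has 8 vertices, 24 edges, 16 triangles.
rank ∂_2 = 15, rank ∂_3 = 0 ⇒ b_2 = 16 − 15 − 0 = 1. So H_2 = Z.

H_2 = Z.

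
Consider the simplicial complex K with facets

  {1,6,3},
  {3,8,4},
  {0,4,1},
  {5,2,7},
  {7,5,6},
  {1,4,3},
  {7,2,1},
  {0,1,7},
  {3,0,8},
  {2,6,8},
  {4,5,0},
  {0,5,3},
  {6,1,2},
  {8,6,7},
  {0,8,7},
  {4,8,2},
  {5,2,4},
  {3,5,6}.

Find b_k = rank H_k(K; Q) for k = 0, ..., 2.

b_0 = 1, b_1 = 1, b_2 = 0.

Take the total order 0 < 1 < 2 < 3 < 4 < 5 < 6 < 7 < 8 on the vertex set. Then K (dimension 2) consists of the simplices:

  0-simplices (9): [0], [1], [2], [3], [4], [5], [6], [7], [8]
  1-simplices (27): (27 of them)
  2-simplices (18): [0,1,4], [0,1,7], [0,3,5], [0,3,8], [0,4,5], [0,7,8], [1,2,6], [1,2,7], [1,3,4], [1,3,6], [2,4,5], [2,4,8], [2,5,7], [2,6,8], [3,4,8], [3,5,6], [5,6,7], [6,7,8]

Hence C_0 ≅ Z^9, C_1 ≅ Z^27, C_2 ≅ Z^18.

∂_1: C_1 → C_0 is given by ∂[p,q] = [q] − [p]. For instance
  ∂[2,4] = [4] − [2].
The resulting 9×27 matrix has rank 8, and its Smith normal form has invariant factors (1,1,1,1,1,1,1,1).

The boundary map ∂_2: C_2 → C_1 sends each 2-simplex [p,q,r] to [q,r] − [p,r] + [p,q]. For instance
  ∂[3,5,6] = [5,6] − [3,6] + [3,5],
  ∂[1,2,6] = [2,6] − [1,6] + [1,2].
The resulting 27×18 matrix has rank 18, and its Smith normal form has invariant factors (1,1,1,1,1,1,1,1,1,1,1,1,1,1,1,1,1,2).

Now H_k = ker ∂_k / im ∂_{k+1}, so:

  H_0: rank C_0 − rank ∂_1 = 9 − 8 = 1, and the invariant factors of ∂_1 are all 1, so H_0 ≅ Z.
  H_1: rank ker ∂_1 − rank ∂_2 = (27 − 8) − 18 = 1, and ∂_2 has invariant factor 2 > 1, so H_1 ≅ Z × Z/2.
  H_2: rank ker ∂_2 − rank ∂_3 = (18 − 18) − 0 = 0, and there is no ∂_3, so H_2 ≅ 0.

(K is a triangulation of the Klein bottle.)

Hence the Betti numbers are b_0 = 1, b_1 = 1, b_2 = 0.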